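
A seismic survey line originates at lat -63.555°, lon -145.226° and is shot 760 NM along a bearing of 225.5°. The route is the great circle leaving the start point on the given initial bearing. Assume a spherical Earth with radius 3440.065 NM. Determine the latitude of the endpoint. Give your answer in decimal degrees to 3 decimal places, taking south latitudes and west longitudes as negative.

Central angle δ = d/R = 0.220926 rad.
Converting: φ₁ = -1.109244 rad, θ = 3.935717 rad.
sin φ₂ = sin φ₁ cos δ + cos φ₁ sin δ cos θ = (-0.895362)(0.975695) + (0.445339)(0.219133)(-0.700909) = -0.942001
φ₂ = asin(-0.942001) = -1.228544 rad = -70.390°.
Δλ = atan2( sin θ sin δ cos φ₁ , cos δ − sin φ₁ sin φ₂ ) = atan2(-0.069605, 0.132263) = -0.484437 rad = -27.756°.
λ₂ = λ₁ + Δλ = -172.982°.

latitude -70.390°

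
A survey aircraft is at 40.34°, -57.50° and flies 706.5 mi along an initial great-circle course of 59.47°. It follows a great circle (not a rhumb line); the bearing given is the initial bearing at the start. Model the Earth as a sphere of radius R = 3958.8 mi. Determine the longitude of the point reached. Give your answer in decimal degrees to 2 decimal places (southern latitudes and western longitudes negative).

longitude -45.04°

Central angle δ = d/R = 0.178463 rad.
Start latitude φ₁ = 0.704066 rad; initial bearing θ = 1.037947 rad.
Applying the spherical law of cosines for sides, sin φ₂ = sin φ₁ cos δ + cos φ₁ sin δ cos θ = 0.705775, so φ₂ = 44.89°.
For the longitude increment, Δλ = atan2( sin θ sin δ cos φ₁, cos δ − sin φ₁ sin φ₂ ) = atan2(0.116548, 0.527254) = 12.46°.
Hence λ₂ = -57.50° + 12.46° = -45.04°.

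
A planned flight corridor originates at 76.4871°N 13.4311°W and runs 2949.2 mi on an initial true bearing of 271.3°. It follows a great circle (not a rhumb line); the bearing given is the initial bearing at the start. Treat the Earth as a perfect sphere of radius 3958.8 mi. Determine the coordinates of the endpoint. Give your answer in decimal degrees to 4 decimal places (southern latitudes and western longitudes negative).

The arc subtends δ = 2949.2/3958.8 = 0.744973 rad at the centre.
Converting: φ₁ = 1.334952 rad, θ = 4.735078 rad.
Applying the spherical law of cosines for sides, sin φ₂ = sin φ₁ cos δ + cos φ₁ sin δ cos θ = 0.718350, so φ₂ = 45.9184°.
Δλ = atan2( sin θ sin δ cos φ₁ , cos δ − sin φ₁ sin φ₂ ) = atan2(-0.158372, 0.036642) = -1.343433 rad = -76.9731°.
Hence λ₂ = -13.4311° + -76.9731° = -90.4042°.

latitude 45.9184°, longitude -90.4042°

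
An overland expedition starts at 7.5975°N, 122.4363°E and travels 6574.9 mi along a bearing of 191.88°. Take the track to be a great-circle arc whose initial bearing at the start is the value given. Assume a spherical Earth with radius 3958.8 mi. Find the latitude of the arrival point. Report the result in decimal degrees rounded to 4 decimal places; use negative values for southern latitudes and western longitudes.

latitude -77.9454°

δ = 6574.9/3958.8 = 1.660832 rad (95.1586°).
With φ₁ = 7.5975° = 0.132601 rad and θ = 191.88° = 3.348938 rad:
Applying the spherical law of cosines for sides, sin φ₂ = sin φ₁ cos δ + cos φ₁ sin δ cos θ = -0.977949, so φ₂ = -77.9454°.
Δλ = atan2( sin θ sin δ cos φ₁ , cos δ − sin φ₁ sin φ₂ ) = atan2(-0.203229, 0.039384) = -1.379377 rad = -79.0325°.
λ₂ = 122.4363° + -79.0325° = 43.4038°.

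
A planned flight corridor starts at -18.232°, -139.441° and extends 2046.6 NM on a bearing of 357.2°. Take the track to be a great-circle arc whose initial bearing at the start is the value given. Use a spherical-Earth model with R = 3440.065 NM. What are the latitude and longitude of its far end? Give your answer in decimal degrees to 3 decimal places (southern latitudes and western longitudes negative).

latitude 15.817°, longitude -141.072°

The arc subtends δ = 2046.6/3440.065 = 0.594931 rad at the centre.
With φ₁ = -18.232° = -0.318208 rad and θ = 357.2° = 6.234316 rad:
sin φ₂ = sin φ₁ cos δ + cos φ₁ sin δ cos θ = (-0.312865)(0.828187) + (0.949797)(0.560451)(0.998806) = 0.272569
φ₂ = asin(0.272569) = 0.276062 rad = 15.817°.
Δλ = atan2( sin θ sin δ cos φ₁ , cos δ − sin φ₁ sin φ₂ ) = atan2(-0.026003, 0.913465) = -0.028459 rad = -1.631°.
Hence λ₂ = -139.441° + -1.631° = -141.072°.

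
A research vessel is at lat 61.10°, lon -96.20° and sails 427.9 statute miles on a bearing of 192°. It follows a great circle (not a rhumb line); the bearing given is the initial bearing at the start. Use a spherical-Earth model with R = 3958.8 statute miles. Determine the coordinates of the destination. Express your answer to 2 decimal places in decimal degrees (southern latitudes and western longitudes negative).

latitude 55.02°, longitude -98.44°

The arc subtends δ = 427.9/3958.8 = 0.108088 rad at the centre.
Start latitude φ₁ = 1.066396 rad; initial bearing θ = 3.351032 rad.
Applying the spherical law of cosines for sides, sin φ₂ = sin φ₁ cos δ + cos φ₁ sin δ cos θ = 0.819359, so φ₂ = 55.02°.
Δλ = atan2( sin θ sin δ cos φ₁ , cos δ − sin φ₁ sin φ₂ ) = atan2(-0.010840, 0.276844) = -0.039134 rad = -2.24°.
Hence λ₂ = -96.20° + -2.24° = -98.44°.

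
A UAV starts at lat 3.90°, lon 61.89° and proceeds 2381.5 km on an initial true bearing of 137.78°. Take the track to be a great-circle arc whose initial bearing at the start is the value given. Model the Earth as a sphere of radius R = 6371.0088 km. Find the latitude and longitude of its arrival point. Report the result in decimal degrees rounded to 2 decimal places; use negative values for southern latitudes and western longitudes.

latitude -11.92°, longitude 76.41°

The arc subtends δ = 2381.5/6371.0088 = 0.373803 rad at the centre.
With φ₁ = 3.90° = 0.068068 rad and θ = 137.78° = 2.404715 rad:
Destination latitude: φ₂ = arcsin( sin φ₁ cos δ + cos φ₁ sin δ cos θ ) = arcsin(-0.206480) = -11.92°.
For the longitude increment, Δλ = atan2( sin θ sin δ cos φ₁, cos δ − sin φ₁ sin φ₂ ) = atan2(0.244810, 0.944989) = 14.52°.
Hence λ₂ = 61.89° + 14.52° = 76.41°.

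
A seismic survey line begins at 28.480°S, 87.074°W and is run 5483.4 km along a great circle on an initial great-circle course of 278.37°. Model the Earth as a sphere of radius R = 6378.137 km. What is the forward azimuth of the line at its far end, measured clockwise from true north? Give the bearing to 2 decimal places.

final bearing 297.09°

The arc subtends δ = 5483.4/6378.137 = 0.859718 rad at the centre.
Start latitude φ₁ = -0.497070 rad; initial bearing θ = 4.858473 rad.
Applying the spherical law of cosines for sides, sin φ₂ = sin φ₁ cos δ + cos φ₁ sin δ cos θ = -0.214276, so φ₂ = -12.373°.
Δλ = atan2( sin θ sin δ cos φ₁ , cos δ − sin φ₁ sin φ₂ ) = atan2(-0.658876, 0.550473) = -0.874797 rad = -50.122°.
Hence λ₂ = -87.074° + -50.122° = -137.196°.
The forward bearing on arrival equals the back-azimuth from the destination plus 180°.
Back-azimuth from P₂ (-12.37°, -137.20°) to P₁ (-28.48°, -87.07°), with Δλ' = λ₁ − λ₂ = 50.12°: atan2( sin Δλ' cos φ₁ , cos φ₂ sin φ₁ − sin φ₂ cos φ₁ cos Δλ' ) = 117.09°.
Final bearing = (117.09° + 180°) mod 360° = 297.09°.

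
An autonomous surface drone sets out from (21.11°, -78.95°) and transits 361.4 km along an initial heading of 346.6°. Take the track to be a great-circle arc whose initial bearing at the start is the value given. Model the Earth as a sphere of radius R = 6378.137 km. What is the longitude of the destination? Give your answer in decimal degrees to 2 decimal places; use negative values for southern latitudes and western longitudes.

longitude -79.77°

Central angle δ = d/R = 0.056662 rad.
Converting: φ₁ = 0.368439 rad, θ = 6.049311 rad.
sin φ₂ = sin φ₁ cos δ + cos φ₁ sin δ cos θ = (0.360160)(0.998395) + (0.932891)(0.056632)(0.972776) = 0.410975
φ₂ = asin(0.410975) = 0.423523 rad = 24.27°.
Then Δλ = atan2(-0.012244, 0.850379) = -0.014397 rad, from sin θ sin δ cos φ₁ over cos δ − sin φ₁ sin φ₂.
λ₂ = λ₁ + Δλ = -79.77°.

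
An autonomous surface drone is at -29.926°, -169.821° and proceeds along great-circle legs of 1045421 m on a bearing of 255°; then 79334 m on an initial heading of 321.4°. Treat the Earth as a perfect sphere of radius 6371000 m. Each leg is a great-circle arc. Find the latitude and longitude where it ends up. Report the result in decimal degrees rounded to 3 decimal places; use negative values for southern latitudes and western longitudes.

latitude -31.367°, longitude 178.943°

Apply the spherical direct solution leg by leg, carrying full precision between legs.
Leg 1: from (-29.926°, -169.821°), δ = 1045421/6371000 = 0.164091 rad, θ = 255° → φ = -31.926°, λ = 179.465°.
Leg 2: from (-31.926°, 179.465°), δ = 79334/6371000 = 0.012452 rad, θ = 321.4° → φ = -31.367°, λ = 178.943°.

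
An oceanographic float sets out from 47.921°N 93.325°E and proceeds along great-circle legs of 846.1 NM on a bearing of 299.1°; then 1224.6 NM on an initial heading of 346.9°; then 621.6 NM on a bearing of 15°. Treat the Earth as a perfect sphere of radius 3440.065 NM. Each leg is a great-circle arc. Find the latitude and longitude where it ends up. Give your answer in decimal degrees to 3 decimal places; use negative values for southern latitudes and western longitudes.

latitude 81.947°, longitude 76.849°

Apply the spherical direct solution leg by leg, carrying full precision between legs.
Leg 1: from (47.921°, 93.325°), δ = 846.1/3440.065 = 0.245955 rad, θ = 299.1° → φ = 53.058°, λ = 72.594°.
Leg 2: from (53.058°, 72.594°), δ = 1224.6/3440.065 = 0.355982 rad, θ = 346.9° → φ = 72.390°, λ = 57.459°.
Leg 3: from (72.390°, 57.459°), δ = 621.6/3440.065 = 0.180694 rad, θ = 15° → φ = 81.947°, λ = 76.849°.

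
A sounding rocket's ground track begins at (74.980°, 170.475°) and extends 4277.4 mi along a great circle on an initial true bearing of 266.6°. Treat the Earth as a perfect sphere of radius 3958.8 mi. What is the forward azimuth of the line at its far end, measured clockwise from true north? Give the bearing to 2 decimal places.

The arc subtends δ = 4277.4/3958.8 = 1.080479 rad at the centre.
Converting: φ₁ = 1.308648 rad, θ = 4.653048 rad.
Destination latitude: φ₂ = arcsin( sin φ₁ cos δ + cos φ₁ sin δ cos θ ) = arcsin(0.441259) = 26.184°.
Then Δλ = atan2(-0.228221, 0.044723) = -1.377287 rad, from sin θ sin δ cos φ₁ over cos δ − sin φ₁ sin φ₂.
Hence λ₂ = 170.475° + -78.913° = 91.562°.
The forward bearing on arrival equals the back-azimuth from the destination plus 180°.
Back-azimuth from P₂ (26.18°, 91.56°) to P₁ (74.98°, 170.47°), with Δλ' = λ₁ − λ₂ = 78.91°: atan2( sin Δλ' cos φ₁ , cos φ₂ sin φ₁ − sin φ₂ cos φ₁ cos Δλ' ) = 16.76°.
Final bearing = (16.76° + 180°) mod 360° = 196.76°.

final bearing 196.76°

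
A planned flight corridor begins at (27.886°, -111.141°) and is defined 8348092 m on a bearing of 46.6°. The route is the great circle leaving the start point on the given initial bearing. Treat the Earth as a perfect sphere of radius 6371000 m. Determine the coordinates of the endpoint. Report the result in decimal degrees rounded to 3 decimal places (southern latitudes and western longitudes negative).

Angular distance δ = d/R = 8348092 / 6371000 = 1.310327 rad.
Converting: φ₁ = 0.486703 rad, θ = 0.813323 rad.
Applying the spherical law of cosines for sides, sin φ₂ = sin φ₁ cos δ + cos φ₁ sin δ cos θ = 0.707270, so φ₂ = 45.013°.
For the longitude increment, Δλ = atan2( sin θ sin δ cos φ₁, cos δ − sin φ₁ sin φ₂ ) = atan2(0.620543, -0.073266) = 96.734°.
Hence λ₂ = -111.141° + 96.734° = -14.407°.

latitude 45.013°, longitude -14.407°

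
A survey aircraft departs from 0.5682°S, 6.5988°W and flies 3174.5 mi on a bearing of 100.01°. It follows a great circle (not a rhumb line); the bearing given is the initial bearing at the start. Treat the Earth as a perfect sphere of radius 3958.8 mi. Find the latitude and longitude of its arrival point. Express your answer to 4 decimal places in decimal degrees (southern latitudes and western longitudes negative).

latitude -7.5741°, longitude 38.9590°

Central angle δ = d/R = 0.801884 rad.
With φ₁ = -0.5682° = -0.009917 rad and θ = 100.01° = 1.745504 rad:
sin φ₂ = sin φ₁ cos δ + cos φ₁ sin δ cos θ = (-0.009917)(0.695354) + (0.999951)(0.718668)(-0.173820) = -0.131808
φ₂ = asin(-0.131808) = -0.132193 rad = -7.5741°.
Δλ = atan2( sin θ sin δ cos φ₁ , cos δ − sin φ₁ sin φ₂ ) = atan2(0.707693, 0.694047) = 0.795133 rad = 45.5578°.
Hence λ₂ = -6.5988° + 45.5578° = 38.9590°.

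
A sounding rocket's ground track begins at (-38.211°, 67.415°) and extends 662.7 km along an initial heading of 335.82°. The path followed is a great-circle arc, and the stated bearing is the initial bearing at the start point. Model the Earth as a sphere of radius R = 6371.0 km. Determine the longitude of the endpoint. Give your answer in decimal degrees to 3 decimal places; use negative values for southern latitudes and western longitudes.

Angular distance δ = d/R = 662.7 / 6371 = 0.104018 rad.
With φ₁ = -38.211° = -0.666908 rad and θ = 335.82° = 5.861165 rad:
Destination latitude: φ₂ = arcsin( sin φ₁ cos δ + cos φ₁ sin δ cos θ ) = arcsin(-0.540790) = -32.737°.
For the longitude increment, Δλ = atan2( sin θ sin δ cos φ₁, cos δ − sin φ₁ sin φ₂ ) = atan2(-0.033417, 0.660084) = -2.898°.
λ₂ = λ₁ + Δλ = 64.517°.

longitude 64.517°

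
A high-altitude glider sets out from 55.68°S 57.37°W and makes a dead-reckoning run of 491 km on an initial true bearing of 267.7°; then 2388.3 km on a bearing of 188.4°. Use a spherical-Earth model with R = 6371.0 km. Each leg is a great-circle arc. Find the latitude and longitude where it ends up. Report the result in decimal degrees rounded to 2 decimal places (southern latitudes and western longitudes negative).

Apply the spherical direct solution leg by leg, carrying full precision between legs.
Leg 1: from (-55.68°, -57.37°), δ = 491/6371 = 0.077068 rad, θ = 267.7° → φ = -55.61°, λ = -65.20°.
Leg 2: from (-55.61°, -65.20°), δ = 2388.3/6371 = 0.374871 rad, θ = 188.4° → φ = -76.53°, λ = -78.47°.

latitude -76.53°, longitude -78.47°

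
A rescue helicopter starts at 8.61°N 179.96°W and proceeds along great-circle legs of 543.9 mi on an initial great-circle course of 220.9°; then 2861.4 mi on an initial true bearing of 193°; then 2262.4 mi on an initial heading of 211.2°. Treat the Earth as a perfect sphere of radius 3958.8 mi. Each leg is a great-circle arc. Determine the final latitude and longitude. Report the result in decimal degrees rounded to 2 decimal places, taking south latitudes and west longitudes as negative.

latitude -61.57°, longitude 128.02°

Apply the spherical direct solution leg by leg, carrying full precision between legs.
Leg 1: from (8.61°, -179.96°), δ = 543.9/3958.8 = 0.137390 rad, θ = 220.9° → φ = 2.63°, λ = 174.89°.
Leg 2: from (2.63°, 174.89°), δ = 2861.4/3958.8 = 0.722795 rad, θ = 193° → φ = -37.55°, λ = 164.07°.
Leg 3: from (-37.55°, 164.07°), δ = 2262.4/3958.8 = 0.571486 rad, θ = 211.2° → φ = -61.57°, λ = 128.02°.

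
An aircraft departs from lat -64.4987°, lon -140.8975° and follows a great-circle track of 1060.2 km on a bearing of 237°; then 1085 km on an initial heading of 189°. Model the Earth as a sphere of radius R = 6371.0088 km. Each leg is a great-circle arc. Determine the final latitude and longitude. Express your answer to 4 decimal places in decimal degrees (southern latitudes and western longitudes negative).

Apply the spherical direct solution leg by leg, carrying full precision between legs.
Leg 1: from (-64.4987°, -140.8975°), δ = 1060.2/6371.0088 = 0.166410 rad, θ = 237° → φ = -68.2714°, λ = -162.9370°.
Leg 2: from (-68.2714°, -162.9370°), δ = 1085/6371.0088 = 0.170303 rad, θ = 189° → φ = -77.8175°, λ = -170.1545°.

latitude -77.8175°, longitude -170.1545°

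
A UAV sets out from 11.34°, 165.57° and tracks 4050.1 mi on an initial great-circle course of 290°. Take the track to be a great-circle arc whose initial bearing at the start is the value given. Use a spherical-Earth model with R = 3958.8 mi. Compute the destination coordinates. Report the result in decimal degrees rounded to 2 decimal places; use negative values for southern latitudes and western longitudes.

latitude 22.87°, longitude 105.03°

The arc subtends δ = 4050.1/3958.8 = 1.023063 rad at the centre.
With φ₁ = 11.34° = 0.197920 rad and θ = 290° = 5.061455 rad:
Applying the spherical law of cosines for sides, sin φ₂ = sin φ₁ cos δ + cos φ₁ sin δ cos θ = 0.388681, so φ₂ = 22.87°.
Then Δλ = atan2(-0.786561, 0.444327) = -1.056586 rad, from sin θ sin δ cos φ₁ over cos δ − sin φ₁ sin φ₂.
Hence λ₂ = 165.57° + -60.54° = 105.03°.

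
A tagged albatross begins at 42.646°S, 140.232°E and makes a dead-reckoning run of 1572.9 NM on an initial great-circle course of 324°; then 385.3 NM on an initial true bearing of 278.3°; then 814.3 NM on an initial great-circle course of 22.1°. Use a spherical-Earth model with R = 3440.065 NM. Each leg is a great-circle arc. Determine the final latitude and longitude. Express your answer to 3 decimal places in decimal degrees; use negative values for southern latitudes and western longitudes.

Apply the spherical direct solution leg by leg, carrying full precision between legs.
Leg 1: from (-42.646°, 140.232°), δ = 1572.9/3440.065 = 0.457230 rad, θ = 324° → φ = -20.192°, λ = 124.182°.
Leg 2: from (-20.192°, 124.182°), δ = 385.3/3440.065 = 0.112004 rad, θ = 278.3° → φ = -19.139°, λ = 117.459°.
Leg 3: from (-19.139°, 117.459°), δ = 814.3/3440.065 = 0.236711 rad, θ = 22.1° → φ = -6.515°, λ = 122.553°.

latitude -6.515°, longitude 122.553°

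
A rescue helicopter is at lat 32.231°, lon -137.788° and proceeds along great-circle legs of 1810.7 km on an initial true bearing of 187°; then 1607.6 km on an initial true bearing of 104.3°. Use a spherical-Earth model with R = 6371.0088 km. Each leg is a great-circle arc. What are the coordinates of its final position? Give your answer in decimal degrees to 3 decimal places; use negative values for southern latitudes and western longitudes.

Apply the spherical direct solution leg by leg, carrying full precision between legs.
Leg 1: from (32.231°, -137.788°), δ = 1810.7/6371.0088 = 0.284209 rad, θ = 187° → φ = 16.052°, λ = -139.826°.
Leg 2: from (16.052°, -139.826°), δ = 1607.6/6371.0088 = 0.252331 rad, θ = 104.3° → φ = 12.034°, λ = -125.504°.

latitude 12.034°, longitude -125.504°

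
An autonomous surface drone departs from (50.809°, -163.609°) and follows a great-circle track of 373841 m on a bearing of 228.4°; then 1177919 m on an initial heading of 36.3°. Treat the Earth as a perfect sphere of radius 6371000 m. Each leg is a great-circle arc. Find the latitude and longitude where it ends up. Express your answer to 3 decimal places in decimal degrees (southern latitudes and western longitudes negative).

latitude 56.562°, longitude -156.013°

Apply the spherical direct solution leg by leg, carrying full precision between legs.
Leg 1: from (50.809°, -163.609°), δ = 373841/6371000 = 0.058679 rad, θ = 228.4° → φ = 48.513°, λ = -167.405°.
Leg 2: from (48.513°, -167.405°), δ = 1177919/6371000 = 0.184888 rad, θ = 36.3° → φ = 56.562°, λ = -156.013°.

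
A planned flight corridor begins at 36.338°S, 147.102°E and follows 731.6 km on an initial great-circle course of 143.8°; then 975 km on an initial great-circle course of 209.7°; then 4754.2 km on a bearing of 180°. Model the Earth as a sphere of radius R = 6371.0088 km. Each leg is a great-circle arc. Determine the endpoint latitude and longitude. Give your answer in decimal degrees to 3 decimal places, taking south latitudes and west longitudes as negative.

latitude -88.264°, longitude -34.319°

Apply the spherical direct solution leg by leg, carrying full precision between legs.
Leg 1: from (-36.338°, 147.102°), δ = 731.6/6371.0088 = 0.114833 rad, θ = 143.8° → φ = -41.539°, λ = 152.289°.
Leg 2: from (-41.539°, 152.289°), δ = 975/6371.0088 = 0.153037 rad, θ = 209.7° → φ = -48.981°, λ = 145.681°.
Leg 3: from (-48.981°, 145.681°), δ = 4754.2/6371.0088 = 0.746224 rad, θ = 180° → φ = -88.264°, λ = -34.319°.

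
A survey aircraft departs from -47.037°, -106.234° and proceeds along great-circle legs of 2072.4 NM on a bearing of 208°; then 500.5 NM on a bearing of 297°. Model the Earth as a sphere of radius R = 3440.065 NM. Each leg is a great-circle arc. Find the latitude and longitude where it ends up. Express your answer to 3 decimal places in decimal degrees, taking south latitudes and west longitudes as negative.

Apply the spherical direct solution leg by leg, carrying full precision between legs.
Leg 1: from (-47.037°, -106.234°), δ = 2072.4/3440.065 = 0.602430 rad, θ = 208° → φ = -70.726°, λ = -159.933°.
Leg 2: from (-70.726°, -159.933°), δ = 500.5/3440.065 = 0.145491 rad, θ = 297° → φ = -65.818°, λ = -178.315°.

latitude -65.818°, longitude -178.315°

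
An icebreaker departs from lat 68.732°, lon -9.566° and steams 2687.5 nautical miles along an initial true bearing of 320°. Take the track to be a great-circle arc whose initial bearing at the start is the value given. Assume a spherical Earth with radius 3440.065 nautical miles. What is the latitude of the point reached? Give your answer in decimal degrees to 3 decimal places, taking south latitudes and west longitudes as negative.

latitude 59.020°

δ = 2687.5/3440.065 = 0.781235 rad (44.7615°).
Start latitude φ₁ = 1.199600 rad; initial bearing θ = 5.585054 rad.
Destination latitude: φ₂ = arcsin( sin φ₁ cos δ + cos φ₁ sin δ cos θ ) = arcsin(0.857349) = 59.020°.
For the longitude increment, Δλ = atan2( sin θ sin δ cos φ₁, cos δ − sin φ₁ sin φ₂ ) = atan2(-0.164180, -0.088914) = -118.438°.
λ₂ = λ₁ + Δλ = -128.004°.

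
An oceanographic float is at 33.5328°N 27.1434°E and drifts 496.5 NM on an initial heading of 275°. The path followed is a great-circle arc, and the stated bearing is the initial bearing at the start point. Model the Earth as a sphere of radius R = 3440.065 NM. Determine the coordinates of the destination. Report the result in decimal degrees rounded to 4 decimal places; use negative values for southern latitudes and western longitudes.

latitude 33.8568°, longitude 17.2080°

Angular distance δ = d/R = 496.5 / 3440.065 = 0.144329 rad.
With φ₁ = 33.5328° = 0.585258 rad and θ = 275° = 4.799655 rad:
Applying the spherical law of cosines for sides, sin φ₂ = sin φ₁ cos δ + cos φ₁ sin δ cos θ = 0.557120, so φ₂ = 33.8568°.
Δλ = atan2( sin θ sin δ cos φ₁ , cos δ − sin φ₁ sin φ₂ ) = atan2(-0.119435, 0.681842) = -0.173405 rad = -9.9354°.
λ₂ = λ₁ + Δλ = 17.2080°.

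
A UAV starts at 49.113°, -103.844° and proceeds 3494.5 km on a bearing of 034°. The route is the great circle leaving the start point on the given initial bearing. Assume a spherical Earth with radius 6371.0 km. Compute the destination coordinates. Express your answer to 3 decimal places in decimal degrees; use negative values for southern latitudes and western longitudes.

latitude 68.133°, longitude -52.324°

The arc subtends δ = 3494.5/6371 = 0.548501 rad at the centre.
With φ₁ = 49.113° = 0.857184 rad and θ = 34° = 0.593412 rad:
Destination latitude: φ₂ = arcsin( sin φ₁ cos δ + cos φ₁ sin δ cos θ ) = arcsin(0.928051) = 68.133°.
Then Δλ = atan2(0.190851, 0.151699) = 0.899202 rad, from sin θ sin δ cos φ₁ over cos δ − sin φ₁ sin φ₂.
Hence λ₂ = -103.844° + 51.520° = -52.324°.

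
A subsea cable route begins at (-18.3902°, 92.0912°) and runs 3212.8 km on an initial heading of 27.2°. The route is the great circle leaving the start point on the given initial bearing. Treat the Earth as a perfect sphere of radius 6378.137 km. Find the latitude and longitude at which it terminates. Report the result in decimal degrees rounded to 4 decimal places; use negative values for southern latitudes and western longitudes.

δ = 3212.8/6378.137 = 0.503721 rad (28.8611°).
Converting: φ₁ = -0.320970 rad, θ = 0.474730 rad.
Destination latitude: φ₂ = arcsin( sin φ₁ cos δ + cos φ₁ sin δ cos θ ) = arcsin(0.131084) = 7.5323°.
For the longitude increment, Δλ = atan2( sin θ sin δ cos φ₁, cos δ − sin φ₁ sin φ₂ ) = atan2(0.209368, 0.917148) = 12.8592°.
λ₂ = 92.0912° + 12.8592° = 104.9504°.

latitude 7.5323°, longitude 104.9504°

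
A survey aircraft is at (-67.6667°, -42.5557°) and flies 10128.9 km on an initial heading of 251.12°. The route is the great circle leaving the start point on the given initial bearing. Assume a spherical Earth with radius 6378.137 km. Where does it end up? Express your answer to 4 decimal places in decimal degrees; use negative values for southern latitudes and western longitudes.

Central angle δ = d/R = 1.588066 rad.
Converting: φ₁ = -1.181007 rad, θ = 4.382871 rad.
Destination latitude: φ₂ = arcsin( sin φ₁ cos δ + cos φ₁ sin δ cos θ ) = arcsin(-0.106970) = -6.1407°.
For the longitude increment, Δλ = atan2( sin θ sin δ cos φ₁, cos δ − sin φ₁ sin φ₂ ) = atan2(-0.359496, -0.116214) = -107.9145°.
λ₂ = λ₁ + Δλ = -150.4702°.

latitude -6.1407°, longitude -150.4702°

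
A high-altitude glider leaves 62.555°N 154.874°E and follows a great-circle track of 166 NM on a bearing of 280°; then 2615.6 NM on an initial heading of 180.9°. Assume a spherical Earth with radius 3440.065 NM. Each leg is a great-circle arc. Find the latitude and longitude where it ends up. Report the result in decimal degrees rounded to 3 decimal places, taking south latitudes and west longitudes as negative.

Apply the spherical direct solution leg by leg, carrying full precision between legs.
Leg 1: from (62.555°, 154.874°), δ = 166/3440.065 = 0.048255 rad, θ = 280° → φ = 62.909°, λ = 148.887°.
Leg 2: from (62.909°, 148.887°), δ = 2615.6/3440.065 = 0.760334 rad, θ = 180.9° → φ = 19.347°, λ = 148.229°.

latitude 19.347°, longitude 148.229°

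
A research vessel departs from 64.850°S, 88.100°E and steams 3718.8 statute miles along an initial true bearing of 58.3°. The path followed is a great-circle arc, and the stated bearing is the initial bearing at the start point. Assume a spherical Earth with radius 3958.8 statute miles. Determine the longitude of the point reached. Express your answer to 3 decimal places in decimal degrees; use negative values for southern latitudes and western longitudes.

longitude 135.351°

δ = 3718.8/3958.8 = 0.939376 rad (53.8223°).
Converting: φ₁ = -1.131846 rad, θ = 1.017527 rad.
Applying the spherical law of cosines for sides, sin φ₂ = sin φ₁ cos δ + cos φ₁ sin δ cos θ = -0.354070, so φ₂ = -20.736°.
Then Δλ = atan2(0.291868, 0.269789) = 0.824689 rad, from sin θ sin δ cos φ₁ over cos δ − sin φ₁ sin φ₂.
λ₂ = 88.100° + 47.251° = 135.351°.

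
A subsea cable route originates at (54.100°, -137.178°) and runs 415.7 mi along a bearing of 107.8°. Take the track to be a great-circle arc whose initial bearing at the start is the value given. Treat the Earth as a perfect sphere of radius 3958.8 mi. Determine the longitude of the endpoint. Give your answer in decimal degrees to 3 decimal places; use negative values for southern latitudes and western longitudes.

Central angle δ = d/R = 0.105007 rad.
Converting: φ₁ = 0.944223 rad, θ = 1.881465 rad.
Applying the spherical law of cosines for sides, sin φ₂ = sin φ₁ cos δ + cos φ₁ sin δ cos θ = 0.786792, so φ₂ = 51.887°.
For the longitude increment, Δλ = atan2( sin θ sin δ cos φ₁, cos δ − sin φ₁ sin φ₂ ) = atan2(0.058518, 0.357158) = 9.305°.
λ₂ = -137.178° + 9.305° = -127.873°.

longitude -127.873°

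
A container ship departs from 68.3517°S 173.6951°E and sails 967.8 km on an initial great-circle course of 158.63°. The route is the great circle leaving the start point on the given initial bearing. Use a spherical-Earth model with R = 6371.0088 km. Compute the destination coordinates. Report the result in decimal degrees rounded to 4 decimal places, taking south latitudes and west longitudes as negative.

latitude -76.1077°, longitude -173.0279°

The arc subtends δ = 967.8/6371.0088 = 0.151907 rad at the centre.
Converting: φ₁ = -1.192962 rad, θ = 2.768616 rad.
Applying the spherical law of cosines for sides, sin φ₂ = sin φ₁ cos δ + cos φ₁ sin δ cos θ = -0.970749, so φ₂ = -76.1077°.
For the longitude increment, Δλ = atan2( sin θ sin δ cos φ₁, cos δ − sin φ₁ sin φ₂ ) = atan2(0.020342, 0.086207) = 13.2770°.
λ₂ = 173.6951° + 13.2770° = 186.9721°, normalized to (−180°, 180°] → -173.0279°.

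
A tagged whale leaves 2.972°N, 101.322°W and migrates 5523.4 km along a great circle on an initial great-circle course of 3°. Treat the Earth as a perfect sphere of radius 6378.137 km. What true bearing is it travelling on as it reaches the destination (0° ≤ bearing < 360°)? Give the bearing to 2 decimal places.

final bearing 4.92°

The arc subtends δ = 5523.4/6378.137 = 0.865990 rad at the centre.
With φ₁ = 2.972° = 0.051871 rad and θ = 3° = 0.052360 rad:
sin φ₂ = sin φ₁ cos δ + cos φ₁ sin δ cos θ = (0.051848)(0.647887) + (0.998655)(0.761737)(0.998630) = 0.793261
φ₂ = asin(0.793261) = 0.916147 rad = 52.491°.
For the longitude increment, Δλ = atan2( sin θ sin δ cos φ₁, cos δ − sin φ₁ sin φ₂ ) = atan2(0.039813, 0.606758) = 3.754°.
Hence λ₂ = -101.322° + 3.754° = -97.568°.
The forward bearing on arrival equals the back-azimuth from the destination plus 180°.
Back-azimuth from P₂ (52.49°, -97.57°) to P₁ (2.97°, -101.32°), with Δλ' = λ₁ − λ₂ = -3.75°: atan2( sin Δλ' cos φ₁ , cos φ₂ sin φ₁ − sin φ₂ cos φ₁ cos Δλ' ) = 184.92°.
Final bearing = (184.92° + 180°) mod 360° = 4.92°.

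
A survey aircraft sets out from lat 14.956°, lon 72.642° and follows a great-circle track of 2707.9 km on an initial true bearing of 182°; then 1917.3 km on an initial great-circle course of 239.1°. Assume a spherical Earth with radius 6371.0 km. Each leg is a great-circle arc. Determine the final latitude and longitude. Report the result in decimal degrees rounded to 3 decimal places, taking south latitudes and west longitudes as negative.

latitude -17.812°, longitude 56.311°

Apply the spherical direct solution leg by leg, carrying full precision between legs.
Leg 1: from (14.956°, 72.642°), δ = 2707.9/6371 = 0.425035 rad, θ = 182° → φ = -9.383°, λ = 71.806°.
Leg 2: from (-9.383°, 71.806°), δ = 1917.3/6371 = 0.300942 rad, θ = 239.1° → φ = -17.812°, λ = 56.311°.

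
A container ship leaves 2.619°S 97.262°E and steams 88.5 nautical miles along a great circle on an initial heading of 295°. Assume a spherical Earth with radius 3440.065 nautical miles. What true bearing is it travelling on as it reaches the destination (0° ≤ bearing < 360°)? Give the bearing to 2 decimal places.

final bearing 295.05°

Angular distance δ = d/R = 88.5 / 3440.065 = 0.025726 rad.
With φ₁ = -2.619° = -0.045710 rad and θ = 295° = 5.148721 rad:
sin φ₂ = sin φ₁ cos δ + cos φ₁ sin δ cos θ = (-0.045694)(0.999669) + (0.998955)(0.025723)(0.422618) = -0.034819
φ₂ = asin(-0.034819) = -0.034826 rad = -1.995°.
For the longitude increment, Δλ = atan2( sin θ sin δ cos φ₁, cos δ − sin φ₁ sin φ₂ ) = atan2(-0.023289, 0.998078) = -1.337°.
Hence λ₂ = 97.262° + -1.337° = 95.925°.
The forward bearing on arrival equals the back-azimuth from the destination plus 180°.
Back-azimuth from P₂ (-2.00°, 95.93°) to P₁ (-2.62°, 97.26°), with Δλ' = λ₁ − λ₂ = 1.34°: atan2( sin Δλ' cos φ₁ , cos φ₂ sin φ₁ − sin φ₂ cos φ₁ cos Δλ' ) = 115.05°.
Final bearing = (115.05° + 180°) mod 360° = 295.05°.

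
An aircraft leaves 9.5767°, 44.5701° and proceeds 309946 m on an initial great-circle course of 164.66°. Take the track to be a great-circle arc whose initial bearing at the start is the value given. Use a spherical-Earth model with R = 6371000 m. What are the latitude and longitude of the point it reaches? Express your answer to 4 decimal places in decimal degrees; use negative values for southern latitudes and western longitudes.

latitude 6.8879°, longitude 45.3126°

The arc subtends δ = 309946/6371000 = 0.048650 rad at the centre.
With φ₁ = 9.5767° = 0.167145 rad and θ = 164.66° = 2.873859 rad:
Destination latitude: φ₂ = arcsin( sin φ₁ cos δ + cos φ₁ sin δ cos θ ) = arcsin(0.119927) = 6.8879°.
Δλ = atan2( sin θ sin δ cos φ₁ , cos δ − sin φ₁ sin φ₂ ) = atan2(0.012686, 0.978865) = 0.012959 rad = 0.7425°.
λ₂ = 44.5701° + 0.7425° = 45.3126°.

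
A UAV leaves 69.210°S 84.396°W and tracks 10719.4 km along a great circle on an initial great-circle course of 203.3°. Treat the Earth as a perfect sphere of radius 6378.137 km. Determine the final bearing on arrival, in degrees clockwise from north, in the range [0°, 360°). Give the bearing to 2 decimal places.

final bearing 351.72°

Central angle δ = d/R = 1.680647 rad.
Converting: φ₁ = -1.207942 rad, θ = 3.548254 rad.
Destination latitude: φ₂ = arcsin( sin φ₁ cos δ + cos φ₁ sin δ cos θ ) = arcsin(-0.221540) = -12.799°.
Δλ = atan2( sin θ sin δ cos φ₁ , cos δ − sin φ₁ sin φ₂ ) = atan2(-0.139550, -0.316745) = -2.726604 rad = -156.223°.
λ₂ = -84.396° + -156.223° = -240.619°, normalized to (−180°, 180°] → 119.381°.
The forward bearing on arrival equals the back-azimuth from the destination plus 180°.
Back-azimuth from P₂ (-12.80°, 119.38°) to P₁ (-69.21°, -84.40°), with Δλ' = λ₁ − λ₂ = -203.78°: atan2( sin Δλ' cos φ₁ , cos φ₂ sin φ₁ − sin φ₂ cos φ₁ cos Δλ' ) = 171.72°.
Final bearing = (171.72° + 180°) mod 360° = 351.72°.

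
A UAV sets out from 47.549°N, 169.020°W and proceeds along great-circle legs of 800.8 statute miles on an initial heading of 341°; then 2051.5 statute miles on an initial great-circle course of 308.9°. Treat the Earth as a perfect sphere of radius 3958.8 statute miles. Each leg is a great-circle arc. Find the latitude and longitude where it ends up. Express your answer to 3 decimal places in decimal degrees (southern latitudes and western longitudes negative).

latitude 64.506°, longitude 120.238°

Apply the spherical direct solution leg by leg, carrying full precision between legs.
Leg 1: from (47.549°, -169.020°), δ = 800.8/3958.8 = 0.202284 rad, θ = 341° → φ = 58.323°, λ = -176.175°.
Leg 2: from (58.323°, -176.175°), δ = 2051.5/3958.8 = 0.518213 rad, θ = 308.9° → φ = 64.506°, λ = 120.238°.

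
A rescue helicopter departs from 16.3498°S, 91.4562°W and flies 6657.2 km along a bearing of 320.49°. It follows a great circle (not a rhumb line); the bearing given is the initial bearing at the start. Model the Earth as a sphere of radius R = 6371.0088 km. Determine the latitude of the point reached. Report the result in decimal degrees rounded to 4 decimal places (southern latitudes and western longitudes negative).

latitude 29.9326°

The arc subtends δ = 6657.2/6371.0088 = 1.044921 rad at the centre.
Converting: φ₁ = -0.285358 rad, θ = 5.593606 rad.
Applying the spherical law of cosines for sides, sin φ₂ = sin φ₁ cos δ + cos φ₁ sin δ cos θ = 0.498982, so φ₂ = 29.9326°.
Δλ = atan2( sin θ sin δ cos φ₁ , cos δ − sin φ₁ sin φ₂ ) = atan2(-0.527999, 0.642434) = -0.687937 rad = -39.4159°.
λ₂ = λ₁ + Δλ = -130.8721°.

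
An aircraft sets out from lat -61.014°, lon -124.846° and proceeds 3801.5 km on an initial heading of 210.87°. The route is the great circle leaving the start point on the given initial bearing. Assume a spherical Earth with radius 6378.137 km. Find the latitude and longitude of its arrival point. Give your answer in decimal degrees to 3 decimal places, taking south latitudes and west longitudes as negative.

δ = 3801.5/6378.137 = 0.596020 rad (34.1495°).
Converting: φ₁ = -1.064895 rad, θ = 3.680376 rad.
Applying the spherical law of cosines for sides, sin φ₂ = sin φ₁ cos δ + cos φ₁ sin δ cos θ = -0.957405, so φ₂ = -73.217°.
Then Δλ = atan2(-0.139576, -0.009902) = -1.641622 rad, from sin θ sin δ cos φ₁ over cos δ − sin φ₁ sin φ₂.
λ₂ = -124.846° + -94.058° = -218.904°, normalized to (−180°, 180°] → 141.096°.

latitude -73.217°, longitude 141.096°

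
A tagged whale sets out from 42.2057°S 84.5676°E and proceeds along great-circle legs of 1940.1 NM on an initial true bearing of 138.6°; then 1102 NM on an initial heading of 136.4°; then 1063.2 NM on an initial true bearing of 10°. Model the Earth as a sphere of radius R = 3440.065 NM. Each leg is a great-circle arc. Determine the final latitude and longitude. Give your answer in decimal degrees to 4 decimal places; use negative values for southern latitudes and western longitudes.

Apply the spherical direct solution leg by leg, carrying full precision between legs.
Leg 1: from (-42.2057°, 84.5676°), δ = 1940.1/3440.065 = 0.563972 rad, θ = 138.6° → φ = -59.8568°, λ = 129.3131°.
Leg 2: from (-59.8568°, 129.3131°), δ = 1102/3440.065 = 0.320343 rad, θ = 136.4° → φ = -69.2752°, λ = 167.1664°.
Leg 3: from (-69.2752°, 167.1664°), δ = 1063.2/3440.065 = 0.309064 rad, θ = 10° → φ = -51.7181°, λ = 172.0571°.

latitude -51.7181°, longitude 172.0571°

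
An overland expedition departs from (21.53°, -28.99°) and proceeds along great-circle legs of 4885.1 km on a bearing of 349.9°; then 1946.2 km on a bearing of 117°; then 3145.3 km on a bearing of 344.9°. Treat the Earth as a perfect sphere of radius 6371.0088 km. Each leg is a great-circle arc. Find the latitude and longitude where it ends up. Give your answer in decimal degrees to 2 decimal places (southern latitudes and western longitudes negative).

Apply the spherical direct solution leg by leg, carrying full precision between legs.
Leg 1: from (21.53°, -28.99°), δ = 4885.1/6371.0088 = 0.766770 rad, θ = 349.9° → φ = 64.12°, λ = -45.17°.
Leg 2: from (64.12°, -45.17°), δ = 1946.2/6371.0088 = 0.305478 rad, θ = 117° → φ = 52.98°, λ = -18.75°.
Leg 3: from (52.98°, -18.75°), δ = 3145.3/6371.0088 = 0.493689 rad, θ = 344.9° → φ = 78.11°, λ = -55.57°.

latitude 78.11°, longitude -55.57°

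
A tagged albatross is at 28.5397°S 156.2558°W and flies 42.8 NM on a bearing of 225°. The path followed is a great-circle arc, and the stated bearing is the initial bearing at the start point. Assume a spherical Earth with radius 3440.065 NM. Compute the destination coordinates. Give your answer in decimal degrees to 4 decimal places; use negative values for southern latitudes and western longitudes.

Angular distance δ = d/R = 42.8 / 3440.065 = 0.012442 rad.
With φ₁ = -28.5397° = -0.498112 rad and θ = 225° = 3.926991 rad:
Destination latitude: φ₂ = arcsin( sin φ₁ cos δ + cos φ₁ sin δ cos θ ) = arcsin(-0.485459) = -29.0425°.
Then Δλ = atan2(-0.007728, 0.767986) = -0.010063 rad, from sin θ sin δ cos φ₁ over cos δ − sin φ₁ sin φ₂.
Hence λ₂ = -156.2558° + -0.5766° = -156.8324°.

latitude -29.0425°, longitude -156.8324°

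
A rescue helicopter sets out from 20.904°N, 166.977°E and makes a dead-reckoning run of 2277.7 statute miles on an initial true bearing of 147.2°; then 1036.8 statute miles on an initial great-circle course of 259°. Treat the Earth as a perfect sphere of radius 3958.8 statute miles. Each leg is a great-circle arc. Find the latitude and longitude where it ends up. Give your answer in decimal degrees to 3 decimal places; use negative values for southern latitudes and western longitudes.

latitude -9.936°, longitude 169.314°

Apply the spherical direct solution leg by leg, carrying full precision between legs.
Leg 1: from (20.904°, 166.977°), δ = 2277.7/3958.8 = 0.575351 rad, θ = 147.2° → φ = -7.349°, λ = -175.733°.
Leg 2: from (-7.349°, -175.733°), δ = 1036.8/3958.8 = 0.261898 rad, θ = 259° → φ = -9.936°, λ = 169.314°.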